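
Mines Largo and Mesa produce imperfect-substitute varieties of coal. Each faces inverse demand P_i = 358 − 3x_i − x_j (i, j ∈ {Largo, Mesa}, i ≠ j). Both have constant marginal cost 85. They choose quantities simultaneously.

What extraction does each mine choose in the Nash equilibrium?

Mine Largo's profit: π = x_{Largo}(358 − 3x_{Largo} − x_{Mesa}) − 85x_{Largo}.
∂π/∂x_{Largo} = 273 − 6x_{Largo} − x_{Mesa} = 0 ⇒ x_{Largo} = 45.5 − (1/6)x_{Mesa}.
Setting x_{Largo} = x_{Mesa} in the reaction function: x_{Largo} = 45.5 − (1/6)x_{Largo}, so x_{Largo} = 45.5 / (7/6) = 39.

39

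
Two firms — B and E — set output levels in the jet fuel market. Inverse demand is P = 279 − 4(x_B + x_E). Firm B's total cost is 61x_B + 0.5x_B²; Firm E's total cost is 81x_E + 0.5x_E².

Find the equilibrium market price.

Firm B's profit: π = x_B(279 − 4(x_B + x_E)) − 61x_B − 0.5x_B².
∂π/∂x_B = 218 − 9x_B − 4x_E = 0, so x_B = 218/9 − (4/9)x_E.
By the same steps for E: x_E = 22 − (4/9)x_B.
Solving the two reaction functions simultaneously: (1 − (−4/9)(−4/9))x_B = 218/9 − (4/9)·22, so (65/81)x_B = 130/9 and x_B = 18.
Then x_E = 22 − (4/9)·18 = 14.
Equilibrium price: P = 279 − 4·32 = 151.

151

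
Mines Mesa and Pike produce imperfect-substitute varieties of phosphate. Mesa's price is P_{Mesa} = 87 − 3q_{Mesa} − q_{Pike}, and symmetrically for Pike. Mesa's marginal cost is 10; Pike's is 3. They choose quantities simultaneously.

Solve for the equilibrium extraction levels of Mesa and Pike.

10.8, 12.2

Mine Mesa's profit: π = q_{Mesa}(87 − 3q_{Mesa} − q_{Pike}) − 10q_{Mesa}.
∂π/∂q_{Mesa} = 77 − 6q_{Mesa} − q_{Pike} = 0 ⇒ q_{Mesa} = 77/6 − (1/6)q_{Pike}.
Similarly q_{Pike} = 14 − (1/6)q_{Mesa}.
Substituting the second reaction function into the first: q_{Mesa} = 77/6 − (1/6)(14 − (1/6)q_{Mesa}), which gives (35/36)q_{Mesa} = 10.5 ⇒ q_{Mesa} = 10.8.
Then q_{Pike} = 14 − (1/6)·10.8 = 12.2.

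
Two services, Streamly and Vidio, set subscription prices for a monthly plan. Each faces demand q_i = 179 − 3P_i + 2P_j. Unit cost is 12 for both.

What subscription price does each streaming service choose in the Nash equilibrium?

53.75

Streamly's profit: π = (P_{Streamly} − 12)(179 − 3P_{Streamly} + 2P_{Vidio}).
∂π/∂P_{Streamly} = 215 − 6P_{Streamly} + 2P_{Vidio} = 0 ⇒ P_{Streamly} = 215/6 + (1/3)P_{Vidio}.
By symmetry P_{Vidio} = P_{Streamly}; substituting into the reaction function, (2/3)P_{Streamly} = 215/6 and P_{Streamly} = 53.75.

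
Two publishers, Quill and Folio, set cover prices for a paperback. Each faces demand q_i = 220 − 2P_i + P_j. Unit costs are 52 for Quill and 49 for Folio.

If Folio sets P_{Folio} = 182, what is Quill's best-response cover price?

126.5

Quill's profit: π = (P_{Quill} − 52)(220 − 2P_{Quill} + P_{Folio}).
∂π/∂P_{Quill} = 324 − 4P_{Quill} + P_{Folio} = 0 ⇒ P_{Quill} = 81 + 0.25P_{Folio}.
At P_{Folio} = 182: P_{Quill} = 81 + 0.25·182 = 126.5.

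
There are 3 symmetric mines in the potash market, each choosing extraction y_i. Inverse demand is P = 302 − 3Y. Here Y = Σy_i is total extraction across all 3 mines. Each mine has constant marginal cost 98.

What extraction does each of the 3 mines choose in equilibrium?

A representative mine's profit is π_i = y_i(302 − 3Y) − 98y_i, with Y = y_i + Σ_{j≠i} y_j.
First-order condition: 204 − 6y_i − 3Σ_{j≠i} y_j = 0.
Imposing symmetry (y_j = y for all j) turns Σ_{j≠i} y_j into 2y, so 204 = 12y and y = 17.

17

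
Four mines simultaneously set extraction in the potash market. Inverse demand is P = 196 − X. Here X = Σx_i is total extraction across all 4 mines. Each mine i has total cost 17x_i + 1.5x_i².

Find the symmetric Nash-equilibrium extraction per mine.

22.375

A representative mine's profit is π_i = x_i(196 − X) − 17x_i − 1.5x_i², with X = x_i + Σ_{j≠i} x_j.
First-order condition: 179 − 5x_i − Σ_{j≠i} x_j = 0.
In a symmetric equilibrium every mine chooses the same x, so Σ_{j≠i} x_j = 3x. The condition becomes 179 − 8x = 0, giving x = 179/8 = 22.375.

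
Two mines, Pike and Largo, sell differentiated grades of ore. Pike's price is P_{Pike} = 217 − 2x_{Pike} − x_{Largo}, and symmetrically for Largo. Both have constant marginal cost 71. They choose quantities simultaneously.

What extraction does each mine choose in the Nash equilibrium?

Mine Pike's profit: π = x_{Pike}(217 − 2x_{Pike} − x_{Largo}) − 71x_{Pike}.
∂π/∂x_{Pike} = 146 − 4x_{Pike} − x_{Largo} = 0 ⇒ x_{Pike} = 36.5 − 0.25x_{Largo}.
By symmetry x_{Largo} = x_{Pike}; substituting into the reaction function, 1.25x_{Pike} = 36.5 and x_{Pike} = 29.2.

29.2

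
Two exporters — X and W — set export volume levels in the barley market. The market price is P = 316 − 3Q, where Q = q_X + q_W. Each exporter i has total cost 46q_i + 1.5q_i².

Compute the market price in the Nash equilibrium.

181

Exporter X's profit: π = q_X(316 − 3(q_X + q_W)) − 46q_X − 1.5q_X².
∂π/∂q_X = 270 − 9q_X − 3q_W = 0, so q_X = 30 − (1/3)q_W.
By symmetry q_W = q_X; substituting into the reaction function, (4/3)q_X = 30 and q_X = 22.5.
Equilibrium price: P = 316 − 3·45 = 181.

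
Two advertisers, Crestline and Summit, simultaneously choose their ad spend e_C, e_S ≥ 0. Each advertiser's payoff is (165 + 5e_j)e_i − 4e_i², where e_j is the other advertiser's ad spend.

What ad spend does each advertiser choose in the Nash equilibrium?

Crestline's payoff is (165 + 5e_S)e_C − 4e_C².
∂π/∂e_C = 165 + 5e_S − 8e_C = 0, so e_C = 20.625 + 0.625e_S.
The game is symmetric, so in equilibrium e_S = e_C: the reaction function gives 0.375e_C = 20.625, hence e_C = 55.

55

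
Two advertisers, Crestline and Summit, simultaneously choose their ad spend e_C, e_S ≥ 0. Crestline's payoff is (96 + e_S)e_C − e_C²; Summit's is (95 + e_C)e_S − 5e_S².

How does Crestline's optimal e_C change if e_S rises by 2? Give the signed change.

1

Expanding Crestline's payoff: 96e_C + e_Se_C − e_C².
∂π/∂e_C = 96 + e_S − 2e_C = 0, so e_C = 48 + 0.5e_S.
The reaction-function slope is 0.5, so a 2-unit rise in e_S moves e_C by 0.5 × 2 = 1. Crestline's best response rises — the actions are strategic complements.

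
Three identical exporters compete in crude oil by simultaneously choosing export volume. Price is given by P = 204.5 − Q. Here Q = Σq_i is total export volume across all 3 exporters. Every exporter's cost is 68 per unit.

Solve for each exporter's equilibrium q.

A representative exporter's profit is π_i = q_i(204.5 − Q) − 68q_i, with Q = q_i + Σ_{j≠i} q_j.
First-order condition: 136.5 − 2q_i − Σ_{j≠i} q_j = 0.
With identical exporters, set every q_j = q: then 136.5 − 2q − 2q = 0, i.e. q = 136.5/4 = 34.125.

34.125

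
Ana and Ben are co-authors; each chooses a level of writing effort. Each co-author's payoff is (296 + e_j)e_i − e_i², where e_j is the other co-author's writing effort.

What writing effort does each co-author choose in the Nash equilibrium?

296

Ana's payoff is (296 + e_B)e_A − e_A².
∂π/∂e_A = 296 + e_B − 2e_A = 0, so e_A = 148 + 0.5e_B.
Setting e_A = e_B in the reaction function: e_A = 148 + 0.5e_A, so e_A = 148 / 0.5 = 296.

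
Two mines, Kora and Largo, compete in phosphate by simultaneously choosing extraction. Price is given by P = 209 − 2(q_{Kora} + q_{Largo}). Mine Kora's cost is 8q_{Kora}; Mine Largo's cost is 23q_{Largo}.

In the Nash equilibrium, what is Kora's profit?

2592

Mine Kora's profit: π = q_{Kora}(209 − 2(q_{Kora} + q_{Largo})) − 8q_{Kora}.
∂π/∂q_{Kora} = 201 − 4q_{Kora} − 2q_{Largo} = 0, so q_{Kora} = 50.25 − 0.5q_{Largo}.
By the same steps for Largo: q_{Largo} = 46.5 − 0.5q_{Kora}.
Plugging q_{Largo} into Kora's best response: q_{Kora} = 50.25 − 0.5(46.5 − 0.5q_{Kora}) ⇒ 0.75q_{Kora} = 27, so q_{Kora} = 36.
Then q_{Largo} = 46.5 − 0.5·36 = 28.5.
Price P = 209 − 2·64.5 = 80.
Kora's profit: (80 − 8)·36 = 2592.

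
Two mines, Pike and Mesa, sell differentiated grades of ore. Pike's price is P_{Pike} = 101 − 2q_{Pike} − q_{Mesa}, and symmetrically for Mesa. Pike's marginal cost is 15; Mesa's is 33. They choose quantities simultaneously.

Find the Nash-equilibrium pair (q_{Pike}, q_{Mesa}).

Mine Pike's profit: π = q_{Pike}(101 − 2q_{Pike} − q_{Mesa}) − 15q_{Pike}.
∂π/∂q_{Pike} = 86 − 4q_{Pike} − q_{Mesa} = 0 ⇒ q_{Pike} = 21.5 − 0.25q_{Mesa}.
Similarly q_{Mesa} = 17 − 0.25q_{Pike}.
Plugging q_{Mesa} into Pike's best response: q_{Pike} = 21.5 − 0.25(17 − 0.25q_{Pike}) ⇒ 0.9375q_{Pike} = 17.25, so q_{Pike} = 18.4.
Then q_{Mesa} = 17 − 0.25·18.4 = 12.4.

18.4, 12.4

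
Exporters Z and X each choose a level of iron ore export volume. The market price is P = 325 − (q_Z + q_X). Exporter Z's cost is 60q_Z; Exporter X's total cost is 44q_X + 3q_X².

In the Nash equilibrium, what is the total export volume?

Exporter Z's profit: π = q_Z(325 − (q_Z + q_X)) − 60q_Z.
∂π/∂q_Z = 265 − 2q_Z − q_X = 0, so q_Z = 132.5 − 0.5q_X.
For X: ∂π/∂q_X = 281 − 8q_X − q_Z = 0 ⇒ q_X = 35.125 − 0.125q_Z.
Substituting the second reaction function into the first: q_Z = 132.5 − 0.5(35.125 − 0.125q_Z), which gives 0.9375q_Z = 114.9375 ⇒ q_Z = 122.6.
Then q_X = 35.125 − 0.125·122.6 = 19.8.
Total export volume: 122.6 + 19.8 = 142.4.

142.4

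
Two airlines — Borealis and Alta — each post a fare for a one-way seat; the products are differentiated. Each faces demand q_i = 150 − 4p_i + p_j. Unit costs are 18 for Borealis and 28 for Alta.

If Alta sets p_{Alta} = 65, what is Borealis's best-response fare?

35.875

Borealis's profit: π = (p_{Borealis} − 18)(150 − 4p_{Borealis} + p_{Alta}).
∂π/∂p_{Borealis} = 222 − 8p_{Borealis} + p_{Alta} = 0 ⇒ p_{Borealis} = 27.75 + 0.125p_{Alta}.
At p_{Alta} = 65: p_{Borealis} = 27.75 + 0.125·65 = 35.875.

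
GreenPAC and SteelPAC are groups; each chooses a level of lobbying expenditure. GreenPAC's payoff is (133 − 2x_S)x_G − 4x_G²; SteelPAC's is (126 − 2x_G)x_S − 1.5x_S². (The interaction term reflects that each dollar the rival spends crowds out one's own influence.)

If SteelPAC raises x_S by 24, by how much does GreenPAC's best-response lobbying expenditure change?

Expanding GreenPAC's payoff: 133x_G − 2x_Sx_G − 4x_G².
∂π/∂x_G = 133 − 2x_S − 8x_G = 0, so x_G = 16.625 − 0.25x_S.
The reaction-function slope is −0.25, so a 24-unit rise in x_S moves x_G by −0.25 × 24 = −6. GreenPAC's best response falls — the actions are strategic substitutes.

-6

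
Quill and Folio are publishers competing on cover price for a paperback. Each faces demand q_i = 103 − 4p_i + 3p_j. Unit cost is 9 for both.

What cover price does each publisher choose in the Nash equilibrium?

Quill's profit: π = (p_{Quill} − 9)(103 − 4p_{Quill} + 3p_{Folio}).
∂π/∂p_{Quill} = 139 − 8p_{Quill} + 3p_{Folio} = 0 ⇒ p_{Quill} = 17.375 + 0.375p_{Folio}.
By symmetry p_{Folio} = p_{Quill}; substituting into the reaction function, 0.625p_{Quill} = 17.375 and p_{Quill} = 27.8.

27.8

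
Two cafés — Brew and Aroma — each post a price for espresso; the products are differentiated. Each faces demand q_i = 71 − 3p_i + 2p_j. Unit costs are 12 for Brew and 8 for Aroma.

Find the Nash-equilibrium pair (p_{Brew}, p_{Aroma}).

26, 24.5

Brew's profit: π = (p_{Brew} − 12)(71 − 3p_{Brew} + 2p_{Aroma}).
∂π/∂p_{Brew} = 107 − 6p_{Brew} + 2p_{Aroma} = 0 ⇒ p_{Brew} = 107/6 + (1/3)p_{Aroma}.
Similarly p_{Aroma} = 95/6 + (1/3)p_{Brew}.
Solving the two reaction functions simultaneously: (1 − (1/3)(1/3))p_{Brew} = 107/6 + (1/3)·(95/6), so (8/9)p_{Brew} = 208/9 and p_{Brew} = 26.
Then p_{Aroma} = 95/6 + (1/3)·26 = 24.5.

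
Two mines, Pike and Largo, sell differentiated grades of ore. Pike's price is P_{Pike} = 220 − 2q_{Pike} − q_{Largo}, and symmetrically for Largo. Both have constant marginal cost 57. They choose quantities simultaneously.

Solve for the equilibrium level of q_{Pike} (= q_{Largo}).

32.6

Mine Pike's profit: π = q_{Pike}(220 − 2q_{Pike} − q_{Largo}) − 57q_{Pike}.
∂π/∂q_{Pike} = 163 − 4q_{Pike} − q_{Largo} = 0 ⇒ q_{Pike} = 40.75 − 0.25q_{Largo}.
Setting q_{Pike} = q_{Largo} in the reaction function: q_{Pike} = 40.75 − 0.25q_{Pike}, so q_{Pike} = 40.75 / 1.25 = 32.6.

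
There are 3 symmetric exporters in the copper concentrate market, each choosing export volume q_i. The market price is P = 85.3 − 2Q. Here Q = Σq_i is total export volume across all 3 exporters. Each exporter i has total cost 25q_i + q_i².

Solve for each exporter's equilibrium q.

6.03

A representative exporter's profit is π_i = q_i(85.3 − 2Q) − 25q_i − q_i², with Q = q_i + Σ_{j≠i} q_j.
First-order condition: 60.3 − 6q_i − 2Σ_{j≠i} q_j = 0.
In a symmetric equilibrium every exporter chooses the same q, so Σ_{j≠i} q_j = 2q. The condition becomes 60.3 − 10q = 0, giving q = 60.3/10 = 6.03.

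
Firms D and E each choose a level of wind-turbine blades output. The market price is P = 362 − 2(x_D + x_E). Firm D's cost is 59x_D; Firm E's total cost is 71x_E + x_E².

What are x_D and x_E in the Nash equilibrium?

Firm D's profit: π = x_D(362 − 2(x_D + x_E)) − 59x_D.
∂π/∂x_D = 303 − 4x_D − 2x_E = 0, so x_D = 75.75 − 0.5x_E.
For E: ∂π/∂x_E = 291 − 6x_E − 2x_D = 0 ⇒ x_E = 48.5 − (1/3)x_D.
Plugging x_E into D's best response: x_D = 75.75 − 0.5(48.5 − (1/3)x_D) ⇒ (5/6)x_D = 51.5, so x_D = 61.8.
Then x_E = 48.5 − (1/3)·61.8 = 27.9.

61.8, 27.9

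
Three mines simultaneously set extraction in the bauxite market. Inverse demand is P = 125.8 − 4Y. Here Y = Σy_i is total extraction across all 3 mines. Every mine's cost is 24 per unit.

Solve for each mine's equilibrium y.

A representative mine's profit is π_i = y_i(125.8 − 4Y) − 24y_i, with Y = y_i + Σ_{j≠i} y_j.
First-order condition: 101.8 − 8y_i − 4Σ_{j≠i} y_j = 0.
Imposing symmetry (y_j = y for all j) turns Σ_{j≠i} y_j into 2y, so 101.8 = 16y and y = 6.3625.

6.3625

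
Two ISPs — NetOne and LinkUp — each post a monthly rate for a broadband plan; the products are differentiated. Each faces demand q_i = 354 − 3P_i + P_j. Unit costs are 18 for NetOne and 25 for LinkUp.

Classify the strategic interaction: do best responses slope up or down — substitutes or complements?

NetOne's profit: π = (P_{NetOne} − 18)(354 − 3P_{NetOne} + P_{LinkUp}).
∂π/∂P_{NetOne} = 408 − 6P_{NetOne} + P_{LinkUp} = 0 ⇒ P_{NetOne} = 68 + (1/6)P_{LinkUp}.
The best-response slope dP_{NetOne}/dP_{LinkUp} = 1/6 > 0: the reaction function is upward-sloping, so the choices are strategic complements.

strategic complements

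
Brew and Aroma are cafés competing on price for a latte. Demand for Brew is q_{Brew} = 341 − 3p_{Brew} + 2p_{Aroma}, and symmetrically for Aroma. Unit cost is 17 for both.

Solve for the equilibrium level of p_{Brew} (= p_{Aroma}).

98

Brew's profit: π = (p_{Brew} − 17)(341 − 3p_{Brew} + 2p_{Aroma}).
∂π/∂p_{Brew} = 392 − 6p_{Brew} + 2p_{Aroma} = 0 ⇒ p_{Brew} = 196/3 + (1/3)p_{Aroma}.
By symmetry p_{Aroma} = p_{Brew}; substituting into the reaction function, (2/3)p_{Brew} = 196/3 and p_{Brew} = 98.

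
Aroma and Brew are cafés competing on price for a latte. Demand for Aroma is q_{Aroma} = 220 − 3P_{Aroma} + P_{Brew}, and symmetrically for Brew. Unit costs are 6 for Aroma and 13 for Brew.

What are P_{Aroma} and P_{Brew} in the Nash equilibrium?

Aroma's profit: π = (P_{Aroma} − 6)(220 − 3P_{Aroma} + P_{Brew}).
∂π/∂P_{Aroma} = 238 − 6P_{Aroma} + P_{Brew} = 0 ⇒ P_{Aroma} = 119/3 + (1/6)P_{Brew}.
Similarly P_{Brew} = 259/6 + (1/6)P_{Aroma}.
Substituting the second reaction function into the first: P_{Aroma} = 119/3 + (1/6)(259/6 + (1/6)P_{Aroma}), which gives (35/36)P_{Aroma} = 1687/36 ⇒ P_{Aroma} = 48.2.
Then P_{Brew} = 259/6 + (1/6)·48.2 = 51.2.

48.2, 51.2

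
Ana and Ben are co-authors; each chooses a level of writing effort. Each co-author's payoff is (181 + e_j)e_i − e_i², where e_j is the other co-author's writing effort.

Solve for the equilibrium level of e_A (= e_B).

Ana's payoff is (181 + e_B)e_A − e_A².
∂π/∂e_A = 181 + e_B − 2e_A = 0, so e_A = 90.5 + 0.5e_B.
By symmetry e_B = e_A; substituting into the reaction function, 0.5e_A = 90.5 and e_A = 181.

181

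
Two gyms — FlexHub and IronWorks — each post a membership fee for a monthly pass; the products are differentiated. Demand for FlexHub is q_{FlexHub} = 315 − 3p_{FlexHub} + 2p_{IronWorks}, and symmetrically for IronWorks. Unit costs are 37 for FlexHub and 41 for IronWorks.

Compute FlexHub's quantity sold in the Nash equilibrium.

210.75

FlexHub's profit: π = (p_{FlexHub} − 37)(315 − 3p_{FlexHub} + 2p_{IronWorks}).
∂π/∂p_{FlexHub} = 426 − 6p_{FlexHub} + 2p_{IronWorks} = 0 ⇒ p_{FlexHub} = 71 + (1/3)p_{IronWorks}.
Similarly p_{IronWorks} = 73 + (1/3)p_{FlexHub}.
Plugging p_{IronWorks} into FlexHub's best response: p_{FlexHub} = 71 + (1/3)(73 + (1/3)p_{FlexHub}) ⇒ (8/9)p_{FlexHub} = 286/3, so p_{FlexHub} = 107.25.
Then p_{IronWorks} = 73 + (1/3)·107.25 = 108.75.
q_{FlexHub} = 315 − 3·107.25 + 2·108.75 = 210.75.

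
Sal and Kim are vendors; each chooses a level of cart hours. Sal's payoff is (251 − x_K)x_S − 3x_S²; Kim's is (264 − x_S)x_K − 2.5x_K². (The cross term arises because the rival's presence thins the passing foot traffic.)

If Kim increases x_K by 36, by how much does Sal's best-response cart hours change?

Expanding Sal's payoff: 251x_S − x_Kx_S − 3x_S².
∂π/∂x_S = 251 − x_K − 6x_S = 0, so x_S = 251/6 − (1/6)x_K.
The reaction-function slope is −1/6, so a 36-unit rise in x_K moves x_S by −1/6 × 36 = −6. Sal's best response falls — the actions are strategic substitutes.

-6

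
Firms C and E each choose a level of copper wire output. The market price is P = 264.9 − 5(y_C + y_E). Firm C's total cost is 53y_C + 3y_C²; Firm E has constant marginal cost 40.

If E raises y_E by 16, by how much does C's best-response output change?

-5

Firm C's profit: π = y_C(264.9 − 5(y_C + y_E)) − 53y_C − 3y_C².
∂π/∂y_C = 211.9 − 16y_C − 5y_E = 0, so y_C = 2119/160 − 0.3125y_E.
The reaction-function slope is −0.3125, so a 16-unit rise in y_E moves y_C by −0.3125 × 16 = −5. C's best response falls — the actions are strategic substitutes.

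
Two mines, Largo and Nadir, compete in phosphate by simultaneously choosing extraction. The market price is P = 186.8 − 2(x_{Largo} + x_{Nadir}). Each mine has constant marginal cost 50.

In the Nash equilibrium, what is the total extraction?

Mine Largo's profit: π = x_{Largo}(186.8 − 2(x_{Largo} + x_{Nadir})) − 50x_{Largo}.
∂π/∂x_{Largo} = 136.8 − 4x_{Largo} − 2x_{Nadir} = 0, so x_{Largo} = 34.2 − 0.5x_{Nadir}.
The game is symmetric, so in equilibrium x_{Nadir} = x_{Largo}: the reaction function gives 1.5x_{Largo} = 34.2, hence x_{Largo} = 22.8.
Total extraction: 22.8 + 22.8 = 45.6.

45.6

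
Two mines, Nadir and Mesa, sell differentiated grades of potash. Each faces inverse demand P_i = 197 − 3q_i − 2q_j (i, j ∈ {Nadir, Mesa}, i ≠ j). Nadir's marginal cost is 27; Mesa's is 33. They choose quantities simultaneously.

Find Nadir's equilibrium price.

Mine Nadir's profit: π = q_{Nadir}(197 − 3q_{Nadir} − 2q_{Mesa}) − 27q_{Nadir}.
∂π/∂q_{Nadir} = 170 − 6q_{Nadir} − 2q_{Mesa} = 0 ⇒ q_{Nadir} = 85/3 − (1/3)q_{Mesa}.
Similarly q_{Mesa} = 82/3 − (1/3)q_{Nadir}.
Solving the two reaction functions simultaneously: (1 − (−1/3)(−1/3))q_{Nadir} = 85/3 − (1/3)·(82/3), so (8/9)q_{Nadir} = 173/9 and q_{Nadir} = 21.625.
Then q_{Mesa} = 82/3 − (1/3)·21.625 = 20.125.
P_{Nadir} = 197 − 3·21.625 − 2·20.125 = 91.875.

91.875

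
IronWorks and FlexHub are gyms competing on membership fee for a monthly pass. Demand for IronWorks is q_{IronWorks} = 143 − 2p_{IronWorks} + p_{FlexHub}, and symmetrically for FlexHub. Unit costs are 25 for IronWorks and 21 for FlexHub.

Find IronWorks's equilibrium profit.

IronWorks's profit: π = (p_{IronWorks} − 25)(143 − 2p_{IronWorks} + p_{FlexHub}).
∂π/∂p_{IronWorks} = 193 − 4p_{IronWorks} + p_{FlexHub} = 0 ⇒ p_{IronWorks} = 48.25 + 0.25p_{FlexHub}.
Similarly p_{FlexHub} = 46.25 + 0.25p_{IronWorks}.
Substituting the second reaction function into the first: p_{IronWorks} = 48.25 + 0.25(46.25 + 0.25p_{IronWorks}), which gives 0.9375p_{IronWorks} = 59.8125 ⇒ p_{IronWorks} = 63.8.
Then p_{FlexHub} = 46.25 + 0.25·63.8 = 62.2.
q_{IronWorks} = 143 − 2·63.8 + 62.2 = 77.6.
Profit = (63.8 − 25)·77.6 = 3010.88.

3010.88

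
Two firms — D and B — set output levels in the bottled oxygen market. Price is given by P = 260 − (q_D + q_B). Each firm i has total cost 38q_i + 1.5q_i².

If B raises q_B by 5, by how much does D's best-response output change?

-1

Firm D's profit: π = q_D(260 − (q_D + q_B)) − 38q_D − 1.5q_D².
∂π/∂q_D = 222 − 5q_D − q_B = 0, so q_D = 44.4 − 0.2q_B.
The reaction-function slope is −0.2, so a 5-unit rise in q_B moves q_D by −0.2 × 5 = −1. D's best response falls — the actions are strategic substitutes.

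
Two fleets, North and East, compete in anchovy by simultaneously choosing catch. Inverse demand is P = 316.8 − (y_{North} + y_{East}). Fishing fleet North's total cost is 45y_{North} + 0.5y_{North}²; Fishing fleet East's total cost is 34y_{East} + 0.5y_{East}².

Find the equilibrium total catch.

Fishing fleet North's profit: π = y_{North}(316.8 − (y_{North} + y_{East})) − 45y_{North} − 0.5y_{North}².
∂π/∂y_{North} = 271.8 − 3y_{North} − y_{East} = 0, so y_{North} = 90.6 − (1/3)y_{East}.
By the same steps for East: y_{East} = 1414/15 − (1/3)y_{North}.
Plugging y_{East} into North's best response: y_{North} = 90.6 − (1/3)(1414/15 − (1/3)y_{North}) ⇒ (8/9)y_{North} = 2663/45, so y_{North} = 66.575.
Then y_{East} = 1414/15 − (1/3)·66.575 = 72.075.
Total catch: 66.575 + 72.075 = 138.65.

138.65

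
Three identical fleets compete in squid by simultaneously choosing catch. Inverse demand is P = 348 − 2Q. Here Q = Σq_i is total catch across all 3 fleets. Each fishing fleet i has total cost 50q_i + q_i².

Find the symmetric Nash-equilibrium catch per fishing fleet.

A representative fishing fleet's profit is π_i = q_i(348 − 2Q) − 50q_i − q_i², with Q = q_i + Σ_{j≠i} q_j.
First-order condition: 298 − 6q_i − 2Σ_{j≠i} q_j = 0.
In a symmetric equilibrium every fishing fleet chooses the same q, so Σ_{j≠i} q_j = 2q. The condition becomes 298 − 10q = 0, giving q = 298/10 = 29.8.

29.8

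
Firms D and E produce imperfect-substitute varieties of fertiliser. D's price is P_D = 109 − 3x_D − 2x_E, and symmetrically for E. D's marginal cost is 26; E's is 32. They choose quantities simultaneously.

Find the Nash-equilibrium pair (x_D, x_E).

10.75, 9.25

Firm D's profit: π = x_D(109 − 3x_D − 2x_E) − 26x_D.
∂π/∂x_D = 83 − 6x_D − 2x_E = 0 ⇒ x_D = 83/6 − (1/3)x_E.
Similarly x_E = 77/6 − (1/3)x_D.
Plugging x_E into D's best response: x_D = 83/6 − (1/3)(77/6 − (1/3)x_D) ⇒ (8/9)x_D = 86/9, so x_D = 10.75.
Then x_E = 77/6 − (1/3)·10.75 = 9.25.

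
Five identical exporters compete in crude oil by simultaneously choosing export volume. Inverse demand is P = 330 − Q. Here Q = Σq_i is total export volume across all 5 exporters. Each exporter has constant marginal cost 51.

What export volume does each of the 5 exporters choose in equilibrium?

A representative exporter's profit is π_i = q_i(330 − Q) − 51q_i, with Q = q_i + Σ_{j≠i} q_j.
First-order condition: 279 − 2q_i − Σ_{j≠i} q_j = 0.
With identical exporters, set every q_j = q: then 279 − 2q − 4q = 0, i.e. q = 279/6 = 46.5.

46.5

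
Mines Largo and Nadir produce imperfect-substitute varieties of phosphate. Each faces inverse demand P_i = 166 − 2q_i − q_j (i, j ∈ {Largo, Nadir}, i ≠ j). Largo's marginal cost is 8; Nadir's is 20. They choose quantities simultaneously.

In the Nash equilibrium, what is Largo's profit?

2099.52

Mine Largo's profit: π = q_{Largo}(166 − 2q_{Largo} − q_{Nadir}) − 8q_{Largo}.
∂π/∂q_{Largo} = 158 − 4q_{Largo} − q_{Nadir} = 0 ⇒ q_{Largo} = 39.5 − 0.25q_{Nadir}.
Similarly q_{Nadir} = 36.5 − 0.25q_{Largo}.
Plugging q_{Nadir} into Largo's best response: q_{Largo} = 39.5 − 0.25(36.5 − 0.25q_{Largo}) ⇒ 0.9375q_{Largo} = 30.375, so q_{Largo} = 32.4.
Then q_{Nadir} = 36.5 − 0.25·32.4 = 28.4.
P_{Largo} = 166 − 2·32.4 − 28.4 = 72.8.
Profit = (72.8 − 8)·32.4 = 2099.52.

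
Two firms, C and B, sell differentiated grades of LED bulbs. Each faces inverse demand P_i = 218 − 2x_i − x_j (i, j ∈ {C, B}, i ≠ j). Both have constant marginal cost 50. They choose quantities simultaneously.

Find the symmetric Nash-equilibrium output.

33.6

Firm C's profit: π = x_C(218 − 2x_C − x_B) − 50x_C.
∂π/∂x_C = 168 − 4x_C − x_B = 0 ⇒ x_C = 42 − 0.25x_B.
The game is symmetric, so in equilibrium x_B = x_C: the reaction function gives 1.25x_C = 42, hence x_C = 33.6.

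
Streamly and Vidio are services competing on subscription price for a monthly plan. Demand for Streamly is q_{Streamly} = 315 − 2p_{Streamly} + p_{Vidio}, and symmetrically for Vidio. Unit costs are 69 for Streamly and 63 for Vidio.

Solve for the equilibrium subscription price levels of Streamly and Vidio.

150.2, 147.8

Streamly's profit: π = (p_{Streamly} − 69)(315 − 2p_{Streamly} + p_{Vidio}).
∂π/∂p_{Streamly} = 453 − 4p_{Streamly} + p_{Vidio} = 0 ⇒ p_{Streamly} = 113.25 + 0.25p_{Vidio}.
Similarly p_{Vidio} = 110.25 + 0.25p_{Streamly}.
Solving the two reaction functions simultaneously: (1 − (0.25)(0.25))p_{Streamly} = 113.25 + 0.25·110.25, so 0.9375p_{Streamly} = 140.8125 and p_{Streamly} = 150.2.
Then p_{Vidio} = 110.25 + 0.25·150.2 = 147.8.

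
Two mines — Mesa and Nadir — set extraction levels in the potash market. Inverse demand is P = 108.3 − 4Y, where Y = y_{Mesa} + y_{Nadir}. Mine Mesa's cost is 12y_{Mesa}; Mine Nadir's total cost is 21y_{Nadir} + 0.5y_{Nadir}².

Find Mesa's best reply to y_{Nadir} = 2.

Mine Mesa's profit: π = y_{Mesa}(108.3 − 4(y_{Mesa} + y_{Nadir})) − 12y_{Mesa}.
∂π/∂y_{Mesa} = 96.3 − 8y_{Mesa} − 4y_{Nadir} = 0, so y_{Mesa} = 12.0375 − 0.5y_{Nadir}.
At y_{Nadir} = 2: y_{Mesa} = 12.0375 − 0.5·2 = 11.0375.

11.0375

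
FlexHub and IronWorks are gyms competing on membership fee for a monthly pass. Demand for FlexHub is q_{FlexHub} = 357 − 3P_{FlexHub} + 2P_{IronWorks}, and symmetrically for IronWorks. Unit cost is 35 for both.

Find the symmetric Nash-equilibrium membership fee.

FlexHub's profit: π = (P_{FlexHub} − 35)(357 − 3P_{FlexHub} + 2P_{IronWorks}).
∂π/∂P_{FlexHub} = 462 − 6P_{FlexHub} + 2P_{IronWorks} = 0 ⇒ P_{FlexHub} = 77 + (1/3)P_{IronWorks}.
The game is symmetric, so in equilibrium P_{IronWorks} = P_{FlexHub}: the reaction function gives (2/3)P_{FlexHub} = 77, hence P_{FlexHub} = 115.5.

115.5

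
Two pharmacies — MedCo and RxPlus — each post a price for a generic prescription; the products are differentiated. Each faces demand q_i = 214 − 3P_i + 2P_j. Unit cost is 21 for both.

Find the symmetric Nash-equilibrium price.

69.25

MedCo's profit: π = (P_{MedCo} − 21)(214 − 3P_{MedCo} + 2P_{RxPlus}).
∂π/∂P_{MedCo} = 277 − 6P_{MedCo} + 2P_{RxPlus} = 0 ⇒ P_{MedCo} = 277/6 + (1/3)P_{RxPlus}.
Setting P_{MedCo} = P_{RxPlus} in the reaction function: P_{MedCo} = 277/6 + (1/3)P_{MedCo}, so P_{MedCo} = (277/6) / (2/3) = 69.25.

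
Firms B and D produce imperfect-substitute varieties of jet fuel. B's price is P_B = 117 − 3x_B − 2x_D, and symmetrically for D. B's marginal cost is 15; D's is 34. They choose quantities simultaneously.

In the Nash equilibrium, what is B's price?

56.8125

Firm B's profit: π = x_B(117 − 3x_B − 2x_D) − 15x_B.
∂π/∂x_B = 102 − 6x_B − 2x_D = 0 ⇒ x_B = 17 − (1/3)x_D.
Similarly x_D = 83/6 − (1/3)x_B.
Solving the two reaction functions simultaneously: (1 − (−1/3)(−1/3))x_B = 17 − (1/3)·(83/6), so (8/9)x_B = 223/18 and x_B = 13.9375.
Then x_D = 83/6 − (1/3)·13.9375 = 9.1875.
P_B = 117 − 3·13.9375 − 2·9.1875 = 56.8125.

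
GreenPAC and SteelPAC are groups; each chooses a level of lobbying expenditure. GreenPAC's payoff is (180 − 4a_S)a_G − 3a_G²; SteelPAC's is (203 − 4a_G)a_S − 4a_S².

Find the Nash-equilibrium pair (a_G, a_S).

Expanding GreenPAC's payoff: 180a_G − 4a_Sa_G − 3a_G².
∂π/∂a_G = 180 − 4a_S − 6a_G = 0, so a_G = 30 − (2/3)a_S.
Likewise for SteelPAC: a_S = 25.375 − 0.5a_G.
Plugging a_S into GreenPAC's best response: a_G = 30 − (2/3)(25.375 − 0.5a_G) ⇒ (2/3)a_G = 157/12, so a_G = 19.625.
Then a_S = 25.375 − 0.5·19.625 = 15.5625.

19.625, 15.5625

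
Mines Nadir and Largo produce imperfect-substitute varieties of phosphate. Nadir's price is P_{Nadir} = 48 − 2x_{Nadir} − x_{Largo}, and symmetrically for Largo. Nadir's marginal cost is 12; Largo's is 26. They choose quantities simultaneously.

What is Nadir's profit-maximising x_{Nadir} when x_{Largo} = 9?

Mine Nadir's profit: π = x_{Nadir}(48 − 2x_{Nadir} − x_{Largo}) − 12x_{Nadir}.
∂π/∂x_{Nadir} = 36 − 4x_{Nadir} − x_{Largo} = 0 ⇒ x_{Nadir} = 9 − 0.25x_{Largo}.
At x_{Largo} = 9: x_{Nadir} = 9 − 0.25·9 = 6.75.

6.75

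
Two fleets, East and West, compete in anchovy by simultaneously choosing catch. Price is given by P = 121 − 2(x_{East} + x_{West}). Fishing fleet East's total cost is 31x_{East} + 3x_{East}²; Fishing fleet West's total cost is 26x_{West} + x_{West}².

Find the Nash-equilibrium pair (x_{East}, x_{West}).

Fishing fleet East's profit: π = x_{East}(121 − 2(x_{East} + x_{West})) − 31x_{East} − 3x_{East}².
∂π/∂x_{East} = 90 − 10x_{East} − 2x_{West} = 0, so x_{East} = 9 − 0.2x_{West}.
For West: ∂π/∂x_{West} = 95 − 6x_{West} − 2x_{East} = 0 ⇒ x_{West} = 95/6 − (1/3)x_{East}.
Solving the two reaction functions simultaneously: (1 − (−0.2)(−1/3))x_{East} = 9 − 0.2·(95/6), so (14/15)x_{East} = 35/6 and x_{East} = 6.25.
Then x_{West} = 95/6 − (1/3)·6.25 = 13.75.

6.25, 13.75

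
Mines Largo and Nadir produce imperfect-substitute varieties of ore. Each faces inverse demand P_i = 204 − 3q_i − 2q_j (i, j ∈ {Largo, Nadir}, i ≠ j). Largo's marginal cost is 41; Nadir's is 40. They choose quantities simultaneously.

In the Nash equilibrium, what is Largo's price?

101.9375

Mine Largo's profit: π = q_{Largo}(204 − 3q_{Largo} − 2q_{Nadir}) − 41q_{Largo}.
∂π/∂q_{Largo} = 163 − 6q_{Largo} − 2q_{Nadir} = 0 ⇒ q_{Largo} = 163/6 − (1/3)q_{Nadir}.
Similarly q_{Nadir} = 82/3 − (1/3)q_{Largo}.
Plugging q_{Nadir} into Largo's best response: q_{Largo} = 163/6 − (1/3)(82/3 − (1/3)q_{Largo}) ⇒ (8/9)q_{Largo} = 325/18, so q_{Largo} = 20.3125.
Then q_{Nadir} = 82/3 − (1/3)·20.3125 = 20.5625.
P_{Largo} = 204 − 3·20.3125 − 2·20.5625 = 101.9375.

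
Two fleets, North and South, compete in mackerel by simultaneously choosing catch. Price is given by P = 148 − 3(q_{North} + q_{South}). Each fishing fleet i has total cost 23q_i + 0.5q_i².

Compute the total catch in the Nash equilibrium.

Fishing fleet North's profit: π = q_{North}(148 − 3(q_{North} + q_{South})) − 23q_{North} − 0.5q_{North}².
∂π/∂q_{North} = 125 − 7q_{North} − 3q_{South} = 0, so q_{North} = 125/7 − (3/7)q_{South}.
Setting q_{North} = q_{South} in the reaction function: q_{North} = 125/7 − (3/7)q_{North}, so q_{North} = (125/7) / (10/7) = 12.5.
Total catch: 12.5 + 12.5 = 25.

25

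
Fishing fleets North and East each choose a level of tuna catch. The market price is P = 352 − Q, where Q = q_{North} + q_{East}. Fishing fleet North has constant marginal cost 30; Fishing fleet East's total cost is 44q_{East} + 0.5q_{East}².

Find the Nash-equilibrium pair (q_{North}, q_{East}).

Fishing fleet North's profit: π = q_{North}(352 − (q_{North} + q_{East})) − 30q_{North}.
∂π/∂q_{North} = 322 − 2q_{North} − q_{East} = 0, so q_{North} = 161 − 0.5q_{East}.
For East: ∂π/∂q_{East} = 308 − 3q_{East} − q_{North} = 0 ⇒ q_{East} = 308/3 − (1/3)q_{North}.
Substituting the second reaction function into the first: q_{North} = 161 − 0.5(308/3 − (1/3)q_{North}), which gives (5/6)q_{North} = 329/3 ⇒ q_{North} = 131.6.
Then q_{East} = 308/3 − (1/3)·131.6 = 58.8.

131.6, 58.8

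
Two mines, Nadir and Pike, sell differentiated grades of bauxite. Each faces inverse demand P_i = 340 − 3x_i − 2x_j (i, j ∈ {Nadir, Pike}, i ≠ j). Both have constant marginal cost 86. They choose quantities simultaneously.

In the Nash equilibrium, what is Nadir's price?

181.25

Mine Nadir's profit: π = x_{Nadir}(340 − 3x_{Nadir} − 2x_{Pike}) − 86x_{Nadir}.
∂π/∂x_{Nadir} = 254 − 6x_{Nadir} − 2x_{Pike} = 0 ⇒ x_{Nadir} = 127/3 − (1/3)x_{Pike}.
The game is symmetric, so in equilibrium x_{Pike} = x_{Nadir}: the reaction function gives (4/3)x_{Nadir} = 127/3, hence x_{Nadir} = 31.75.
P_{Nadir} = 340 − 3·31.75 − 2·31.75 = 181.25.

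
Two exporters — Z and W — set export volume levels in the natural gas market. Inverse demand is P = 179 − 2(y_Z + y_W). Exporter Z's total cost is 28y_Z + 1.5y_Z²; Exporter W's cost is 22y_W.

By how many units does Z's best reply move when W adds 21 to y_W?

Exporter Z's profit: π = y_Z(179 − 2(y_Z + y_W)) − 28y_Z − 1.5y_Z².
∂π/∂y_Z = 151 − 7y_Z − 2y_W = 0, so y_Z = 151/7 − (2/7)y_W.
The reaction-function slope is −2/7, so a 21-unit rise in y_W moves y_Z by −2/7 × 21 = −6. Z's best response falls — the actions are strategic substitutes.

-6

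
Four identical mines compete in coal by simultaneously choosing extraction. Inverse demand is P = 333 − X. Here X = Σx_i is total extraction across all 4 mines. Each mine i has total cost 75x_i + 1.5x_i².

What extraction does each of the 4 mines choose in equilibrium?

32.25

A representative mine's profit is π_i = x_i(333 − X) − 75x_i − 1.5x_i², with X = x_i + Σ_{j≠i} x_j.
First-order condition: 258 − 5x_i − Σ_{j≠i} x_j = 0.
In a symmetric equilibrium every mine chooses the same x, so Σ_{j≠i} x_j = 3x. The condition becomes 258 − 8x = 0, giving x = 258/8 = 32.25.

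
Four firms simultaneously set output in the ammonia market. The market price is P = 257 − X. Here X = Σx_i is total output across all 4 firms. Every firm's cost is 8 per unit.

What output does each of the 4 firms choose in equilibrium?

A representative firm's profit is π_i = x_i(257 − X) − 8x_i, with X = x_i + Σ_{j≠i} x_j.
First-order condition: 249 − 2x_i − Σ_{j≠i} x_j = 0.
Imposing symmetry (x_j = x for all j) turns Σ_{j≠i} x_j into 3x, so 249 = 5x and x = 49.8.

49.8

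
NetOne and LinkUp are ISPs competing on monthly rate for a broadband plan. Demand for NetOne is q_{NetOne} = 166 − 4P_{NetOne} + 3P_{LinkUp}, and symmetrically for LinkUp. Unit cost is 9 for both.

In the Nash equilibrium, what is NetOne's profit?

NetOne's profit: π = (P_{NetOne} − 9)(166 − 4P_{NetOne} + 3P_{LinkUp}).
∂π/∂P_{NetOne} = 202 − 8P_{NetOne} + 3P_{LinkUp} = 0 ⇒ P_{NetOne} = 25.25 + 0.375P_{LinkUp}.
The game is symmetric, so in equilibrium P_{LinkUp} = P_{NetOne}: the reaction function gives 0.625P_{NetOne} = 25.25, hence P_{NetOne} = 40.4.
q_{NetOne} = 166 − 4·40.4 + 3·40.4 = 125.6.
Profit = (40.4 − 9)·125.6 = 3943.84.

3943.84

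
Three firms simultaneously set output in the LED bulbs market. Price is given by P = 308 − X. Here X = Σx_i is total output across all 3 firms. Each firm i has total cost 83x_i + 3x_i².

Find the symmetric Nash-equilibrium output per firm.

22.5

A representative firm's profit is π_i = x_i(308 − X) − 83x_i − 3x_i², with X = x_i + Σ_{j≠i} x_j.
First-order condition: 225 − 8x_i − Σ_{j≠i} x_j = 0.
With identical firms, set every x_j = x: then 225 − 8x − 2x = 0, i.e. x = 225/10 = 22.5.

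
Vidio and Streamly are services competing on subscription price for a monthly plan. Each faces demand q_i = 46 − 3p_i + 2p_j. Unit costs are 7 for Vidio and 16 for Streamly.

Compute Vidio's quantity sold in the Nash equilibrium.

34.3125

Vidio's profit: π = (p_{Vidio} − 7)(46 − 3p_{Vidio} + 2p_{Streamly}).
∂π/∂p_{Vidio} = 67 − 6p_{Vidio} + 2p_{Streamly} = 0 ⇒ p_{Vidio} = 67/6 + (1/3)p_{Streamly}.
Similarly p_{Streamly} = 47/3 + (1/3)p_{Vidio}.
Substituting the second reaction function into the first: p_{Vidio} = 67/6 + (1/3)(47/3 + (1/3)p_{Vidio}), which gives (8/9)p_{Vidio} = 295/18 ⇒ p_{Vidio} = 18.4375.
Then p_{Streamly} = 47/3 + (1/3)·18.4375 = 21.8125.
q_{Vidio} = 46 − 3·18.4375 + 2·21.8125 = 34.3125.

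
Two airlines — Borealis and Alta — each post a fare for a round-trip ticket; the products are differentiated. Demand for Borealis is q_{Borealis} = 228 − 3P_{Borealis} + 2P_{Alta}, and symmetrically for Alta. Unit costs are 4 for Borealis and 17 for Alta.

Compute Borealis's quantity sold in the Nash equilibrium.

Borealis's profit: π = (P_{Borealis} − 4)(228 − 3P_{Borealis} + 2P_{Alta}).
∂π/∂P_{Borealis} = 240 − 6P_{Borealis} + 2P_{Alta} = 0 ⇒ P_{Borealis} = 40 + (1/3)P_{Alta}.
Similarly P_{Alta} = 46.5 + (1/3)P_{Borealis}.
Plugging P_{Alta} into Borealis's best response: P_{Borealis} = 40 + (1/3)(46.5 + (1/3)P_{Borealis}) ⇒ (8/9)P_{Borealis} = 55.5, so P_{Borealis} = 62.4375.
Then P_{Alta} = 46.5 + (1/3)·62.4375 = 67.3125.
q_{Borealis} = 228 − 3·62.4375 + 2·67.3125 = 175.3125.

175.3125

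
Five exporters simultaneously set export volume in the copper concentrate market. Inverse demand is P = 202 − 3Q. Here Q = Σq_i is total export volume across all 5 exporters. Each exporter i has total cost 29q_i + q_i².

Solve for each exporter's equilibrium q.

8.65

A representative exporter's profit is π_i = q_i(202 − 3Q) − 29q_i − q_i², with Q = q_i + Σ_{j≠i} q_j.
First-order condition: 173 − 8q_i − 3Σ_{j≠i} q_j = 0.
Imposing symmetry (q_j = q for all j) turns Σ_{j≠i} q_j into 4q, so 173 = 20q and q = 8.65.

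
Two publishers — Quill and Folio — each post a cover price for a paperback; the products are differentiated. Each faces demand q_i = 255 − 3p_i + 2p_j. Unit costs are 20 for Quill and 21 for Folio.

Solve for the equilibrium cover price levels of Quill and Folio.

78.9375, 79.3125

Quill's profit: π = (p_{Quill} − 20)(255 − 3p_{Quill} + 2p_{Folio}).
∂π/∂p_{Quill} = 315 − 6p_{Quill} + 2p_{Folio} = 0 ⇒ p_{Quill} = 52.5 + (1/3)p_{Folio}.
Similarly p_{Folio} = 53 + (1/3)p_{Quill}.
Solving the two reaction functions simultaneously: (1 − (1/3)(1/3))p_{Quill} = 52.5 + (1/3)·53, so (8/9)p_{Quill} = 421/6 and p_{Quill} = 78.9375.
Then p_{Folio} = 53 + (1/3)·78.9375 = 79.3125.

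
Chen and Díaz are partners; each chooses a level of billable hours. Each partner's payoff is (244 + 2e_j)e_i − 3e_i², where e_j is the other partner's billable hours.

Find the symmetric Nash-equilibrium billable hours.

61

Chen's payoff is (244 + 2e_D)e_C − 3e_C².
∂π/∂e_C = 244 + 2e_D − 6e_C = 0, so e_C = 122/3 + (1/3)e_D.
By symmetry e_D = e_C; substituting into the reaction function, (2/3)e_C = 122/3 and e_C = 61.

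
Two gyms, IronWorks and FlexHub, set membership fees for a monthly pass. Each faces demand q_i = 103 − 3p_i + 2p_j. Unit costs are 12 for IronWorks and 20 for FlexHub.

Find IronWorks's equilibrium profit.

IronWorks's profit: π = (p_{IronWorks} − 12)(103 − 3p_{IronWorks} + 2p_{FlexHub}).
∂π/∂p_{IronWorks} = 139 − 6p_{IronWorks} + 2p_{FlexHub} = 0 ⇒ p_{IronWorks} = 139/6 + (1/3)p_{FlexHub}.
Similarly p_{FlexHub} = 163/6 + (1/3)p_{IronWorks}.
Substituting the second reaction function into the first: p_{IronWorks} = 139/6 + (1/3)(163/6 + (1/3)p_{IronWorks}), which gives (8/9)p_{IronWorks} = 290/9 ⇒ p_{IronWorks} = 36.25.
Then p_{FlexHub} = 163/6 + (1/3)·36.25 = 39.25.
q_{IronWorks} = 103 − 3·36.25 + 2·39.25 = 72.75.
Profit = (36.25 − 12)·72.75 = 1764.1875.

1764.1875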